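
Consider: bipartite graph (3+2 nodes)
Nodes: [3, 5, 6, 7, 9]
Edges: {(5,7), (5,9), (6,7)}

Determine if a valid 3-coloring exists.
Yes, G is 3-colorable

A valid 3-coloring: color 1: [3, 5, 6]; color 2: [7, 9].
(χ(G) = 2 ≤ 3.)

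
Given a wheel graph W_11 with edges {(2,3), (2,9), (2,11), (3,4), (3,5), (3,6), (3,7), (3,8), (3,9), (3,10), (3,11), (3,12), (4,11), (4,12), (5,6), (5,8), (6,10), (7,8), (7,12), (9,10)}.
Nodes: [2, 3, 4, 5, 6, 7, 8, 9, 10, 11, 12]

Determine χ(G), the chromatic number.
Clique number ω(G) = 3 (lower bound: χ ≥ ω).
The clique on [2, 3, 9] has size 3, forcing χ ≥ 3, and the coloring below uses 3 colors, so χ(G) = 3.
A valid 3-coloring: color 1: [3]; color 2: [6, 8, 9, 11, 12]; color 3: [2, 4, 5, 7, 10].

χ(G) = 3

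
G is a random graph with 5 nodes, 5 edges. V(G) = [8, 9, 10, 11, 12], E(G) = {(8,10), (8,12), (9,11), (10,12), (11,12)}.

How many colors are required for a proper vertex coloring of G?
Clique number ω(G) = 3 (lower bound: χ ≥ ω).
The clique on [8, 10, 12] has size 3, forcing χ ≥ 3, and the coloring below uses 3 colors, so χ(G) = 3.
A valid 3-coloring: color 1: [9, 12]; color 2: [10, 11]; color 3: [8].

χ(G) = 3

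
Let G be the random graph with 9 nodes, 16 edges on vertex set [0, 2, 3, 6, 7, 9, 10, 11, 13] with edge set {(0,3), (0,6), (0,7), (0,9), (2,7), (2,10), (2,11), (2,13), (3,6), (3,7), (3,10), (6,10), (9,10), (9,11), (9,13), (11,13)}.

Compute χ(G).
χ(G) = 3

Clique number ω(G) = 3 (lower bound: χ ≥ ω).
The clique on [0, 3, 6] has size 3, forcing χ ≥ 3, and the coloring below uses 3 colors, so χ(G) = 3.
A valid 3-coloring: color 1: [2, 3, 9]; color 2: [0, 10, 11]; color 3: [6, 7, 13].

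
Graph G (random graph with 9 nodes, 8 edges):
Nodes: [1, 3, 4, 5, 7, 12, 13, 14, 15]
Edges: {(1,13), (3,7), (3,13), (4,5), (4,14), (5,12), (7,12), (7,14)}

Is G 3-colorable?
Yes, G is 3-colorable

A valid 3-coloring: color 1: [5, 7, 13, 15]; color 2: [1, 3, 4, 12]; color 3: [14].
(χ(G) = 3 ≤ 3.)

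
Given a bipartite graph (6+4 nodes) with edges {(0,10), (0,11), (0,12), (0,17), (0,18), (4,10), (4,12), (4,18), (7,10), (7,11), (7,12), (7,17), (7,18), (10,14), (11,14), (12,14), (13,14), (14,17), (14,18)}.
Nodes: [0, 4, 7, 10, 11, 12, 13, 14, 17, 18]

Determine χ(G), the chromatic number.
χ(G) = 2

Clique number ω(G) = 2 (lower bound: χ ≥ ω).
The graph is bipartite (no odd cycle), so 2 colors suffice: χ(G) = 2.
A valid 2-coloring: color 1: [0, 4, 7, 14]; color 2: [10, 11, 12, 13, 17, 18].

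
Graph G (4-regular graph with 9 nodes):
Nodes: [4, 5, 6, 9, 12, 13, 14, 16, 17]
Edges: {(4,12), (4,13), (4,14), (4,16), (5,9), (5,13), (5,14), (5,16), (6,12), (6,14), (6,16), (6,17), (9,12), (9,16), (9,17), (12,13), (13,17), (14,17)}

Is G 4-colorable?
A valid 4-coloring: color 1: [4, 5, 6]; color 2: [12, 16, 17]; color 3: [9, 13, 14].
(χ(G) = 3 ≤ 4.)

Yes, G is 4-colorable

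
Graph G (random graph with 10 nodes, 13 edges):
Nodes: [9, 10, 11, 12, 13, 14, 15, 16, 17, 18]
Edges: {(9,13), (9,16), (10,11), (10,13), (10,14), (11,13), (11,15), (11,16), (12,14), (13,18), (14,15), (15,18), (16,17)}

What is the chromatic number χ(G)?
χ(G) = 3

Clique number ω(G) = 3 (lower bound: χ ≥ ω).
The clique on [10, 11, 13] has size 3, forcing χ ≥ 3, and the coloring below uses 3 colors, so χ(G) = 3.
A valid 3-coloring: color 1: [12, 13, 15, 16]; color 2: [9, 11, 14, 17, 18]; color 3: [10].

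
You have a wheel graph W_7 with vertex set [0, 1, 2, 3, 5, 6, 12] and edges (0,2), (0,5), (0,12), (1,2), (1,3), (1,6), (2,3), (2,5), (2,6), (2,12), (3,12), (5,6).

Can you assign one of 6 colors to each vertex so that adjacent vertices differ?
Yes, G is 6-colorable

A valid 6-coloring: color 1: [2]; color 2: [1, 5, 12]; color 3: [0, 3, 6].
(χ(G) = 3 ≤ 6.)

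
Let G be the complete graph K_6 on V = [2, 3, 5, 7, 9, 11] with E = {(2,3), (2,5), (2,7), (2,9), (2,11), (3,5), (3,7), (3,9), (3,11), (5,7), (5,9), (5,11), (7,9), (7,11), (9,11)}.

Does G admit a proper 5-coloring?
No, G is not 5-colorable

The clique on vertices [2, 3, 5, 7, 9, 11] has size 6 > 5, so it alone needs 6 colors.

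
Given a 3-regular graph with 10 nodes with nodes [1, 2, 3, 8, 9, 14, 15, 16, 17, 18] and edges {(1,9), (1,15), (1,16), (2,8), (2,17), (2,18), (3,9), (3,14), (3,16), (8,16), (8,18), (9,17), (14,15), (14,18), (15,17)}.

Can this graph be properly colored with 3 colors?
Yes, G is 3-colorable

A valid 3-coloring: color 1: [1, 3, 17, 18]; color 2: [8, 9, 14]; color 3: [2, 15, 16].
(χ(G) = 3 ≤ 3.)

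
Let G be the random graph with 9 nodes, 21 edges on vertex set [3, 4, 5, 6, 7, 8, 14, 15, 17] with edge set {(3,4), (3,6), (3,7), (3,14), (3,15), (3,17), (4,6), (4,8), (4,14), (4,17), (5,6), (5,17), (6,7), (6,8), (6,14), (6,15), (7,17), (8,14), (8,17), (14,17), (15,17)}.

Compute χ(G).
χ(G) = 4

Clique number ω(G) = 4 (lower bound: χ ≥ ω).
The clique on [4, 8, 14, 17] has size 4, forcing χ ≥ 4, and the coloring below uses 4 colors, so χ(G) = 4.
A valid 4-coloring: color 1: [6, 17]; color 2: [3, 5, 8]; color 3: [4, 7, 15]; color 4: [14].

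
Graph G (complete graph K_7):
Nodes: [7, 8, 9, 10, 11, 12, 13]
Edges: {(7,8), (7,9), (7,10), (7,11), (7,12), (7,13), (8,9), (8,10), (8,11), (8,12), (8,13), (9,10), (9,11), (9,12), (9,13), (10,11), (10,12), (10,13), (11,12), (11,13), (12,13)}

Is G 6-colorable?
The clique on vertices [7, 8, 9, 10, 11, 12, 13] has size 7 > 6, so it alone needs 7 colors.

No, G is not 6-colorable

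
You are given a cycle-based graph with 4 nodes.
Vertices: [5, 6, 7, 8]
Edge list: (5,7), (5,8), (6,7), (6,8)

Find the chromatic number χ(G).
Clique number ω(G) = 2 (lower bound: χ ≥ ω).
The graph is bipartite (no odd cycle), so 2 colors suffice: χ(G) = 2.
A valid 2-coloring: color 1: [5, 6]; color 2: [7, 8].

χ(G) = 2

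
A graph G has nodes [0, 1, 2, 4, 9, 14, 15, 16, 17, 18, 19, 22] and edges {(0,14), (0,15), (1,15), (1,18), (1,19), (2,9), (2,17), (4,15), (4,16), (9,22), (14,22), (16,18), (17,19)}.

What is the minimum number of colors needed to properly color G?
χ(G) = 3

Clique number ω(G) = 2 (lower bound: χ ≥ ω).
Odd cycle [19, 17, 2, 9, 22, 14, 0, 15, 1] needs 3 colors (χ ≥ 3).
The coloring below uses 3 colors, so χ(G) = 3.
A valid 3-coloring: color 1: [1, 4, 9, 14, 17]; color 2: [2, 15, 16, 19, 22]; color 3: [0, 18].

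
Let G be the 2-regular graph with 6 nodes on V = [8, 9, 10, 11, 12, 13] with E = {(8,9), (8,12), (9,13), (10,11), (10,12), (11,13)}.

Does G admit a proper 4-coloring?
Yes, G is 4-colorable

A valid 4-coloring: color 1: [8, 10, 13]; color 2: [9, 11, 12].
(χ(G) = 2 ≤ 4.)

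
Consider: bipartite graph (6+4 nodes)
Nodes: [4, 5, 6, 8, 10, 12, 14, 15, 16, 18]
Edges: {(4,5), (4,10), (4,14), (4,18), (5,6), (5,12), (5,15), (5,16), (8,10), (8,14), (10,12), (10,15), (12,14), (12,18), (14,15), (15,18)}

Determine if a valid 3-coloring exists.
A valid 3-coloring: color 1: [5, 10, 14, 18]; color 2: [4, 6, 8, 12, 15, 16].
(χ(G) = 2 ≤ 3.)

Yes, G is 3-colorable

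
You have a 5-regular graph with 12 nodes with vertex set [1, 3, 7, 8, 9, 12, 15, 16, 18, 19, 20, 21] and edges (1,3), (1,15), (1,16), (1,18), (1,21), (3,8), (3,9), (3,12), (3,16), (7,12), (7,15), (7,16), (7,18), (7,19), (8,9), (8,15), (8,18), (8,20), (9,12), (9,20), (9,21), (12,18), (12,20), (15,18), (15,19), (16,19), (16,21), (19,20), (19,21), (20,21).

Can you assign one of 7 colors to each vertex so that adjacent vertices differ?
Yes, G is 7-colorable

A valid 7-coloring: color 1: [3, 7, 20]; color 2: [8, 12, 21]; color 3: [1, 9, 19]; color 4: [16, 18]; color 5: [15].
(χ(G) = 4 ≤ 7.)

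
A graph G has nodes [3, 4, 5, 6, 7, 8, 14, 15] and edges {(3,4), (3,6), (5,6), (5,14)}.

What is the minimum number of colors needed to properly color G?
Clique number ω(G) = 2 (lower bound: χ ≥ ω).
The graph is bipartite (no odd cycle), so 2 colors suffice: χ(G) = 2.
A valid 2-coloring: color 1: [3, 5, 7, 8, 15]; color 2: [4, 6, 14].

χ(G) = 2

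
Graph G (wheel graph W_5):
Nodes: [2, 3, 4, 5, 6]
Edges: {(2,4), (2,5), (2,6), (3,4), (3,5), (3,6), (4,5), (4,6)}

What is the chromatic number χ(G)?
Clique number ω(G) = 3 (lower bound: χ ≥ ω).
The clique on [2, 4, 5] has size 3, forcing χ ≥ 3, and the coloring below uses 3 colors, so χ(G) = 3.
A valid 3-coloring: color 1: [4]; color 2: [2, 3]; color 3: [5, 6].

χ(G) = 3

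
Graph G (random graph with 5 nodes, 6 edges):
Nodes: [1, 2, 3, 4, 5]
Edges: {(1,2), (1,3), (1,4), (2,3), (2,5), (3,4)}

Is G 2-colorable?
The clique on vertices [1, 2, 3] has size 3 > 2, so it alone needs 3 colors.

No, G is not 2-colorable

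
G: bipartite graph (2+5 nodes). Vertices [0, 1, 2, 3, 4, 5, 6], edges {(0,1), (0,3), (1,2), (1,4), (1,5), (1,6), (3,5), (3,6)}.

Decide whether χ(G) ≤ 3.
Yes, G is 3-colorable

A valid 3-coloring: color 1: [1, 3]; color 2: [0, 2, 4, 5, 6].
(χ(G) = 2 ≤ 3.)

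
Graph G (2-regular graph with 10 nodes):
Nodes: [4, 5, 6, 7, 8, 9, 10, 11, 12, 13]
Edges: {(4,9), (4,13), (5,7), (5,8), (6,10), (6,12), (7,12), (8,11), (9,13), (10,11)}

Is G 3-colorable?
A valid 3-coloring: color 1: [5, 6, 9, 11]; color 2: [8, 10, 12, 13]; color 3: [4, 7].
(χ(G) = 3 ≤ 3.)

Yes, G is 3-colorable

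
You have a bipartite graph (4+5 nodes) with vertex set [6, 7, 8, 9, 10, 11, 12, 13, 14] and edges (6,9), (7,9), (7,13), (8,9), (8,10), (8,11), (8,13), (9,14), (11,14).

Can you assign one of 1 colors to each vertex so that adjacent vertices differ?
Edge (6,9) forces its endpoints to differ, so 1 color is not enough.

No, G is not 1-colorable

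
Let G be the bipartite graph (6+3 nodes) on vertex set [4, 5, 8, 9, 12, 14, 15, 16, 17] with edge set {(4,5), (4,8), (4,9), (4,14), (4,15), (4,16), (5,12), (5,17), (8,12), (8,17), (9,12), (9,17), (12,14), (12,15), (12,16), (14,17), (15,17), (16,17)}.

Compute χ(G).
Clique number ω(G) = 2 (lower bound: χ ≥ ω).
The graph is bipartite (no odd cycle), so 2 colors suffice: χ(G) = 2.
A valid 2-coloring: color 1: [4, 12, 17]; color 2: [5, 8, 9, 14, 15, 16].

χ(G) = 2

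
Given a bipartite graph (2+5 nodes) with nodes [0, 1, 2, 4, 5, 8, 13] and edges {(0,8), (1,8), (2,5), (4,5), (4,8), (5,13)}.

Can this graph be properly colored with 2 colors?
Yes, G is 2-colorable

A valid 2-coloring: color 1: [5, 8]; color 2: [0, 1, 2, 4, 13].
(χ(G) = 2 ≤ 2.)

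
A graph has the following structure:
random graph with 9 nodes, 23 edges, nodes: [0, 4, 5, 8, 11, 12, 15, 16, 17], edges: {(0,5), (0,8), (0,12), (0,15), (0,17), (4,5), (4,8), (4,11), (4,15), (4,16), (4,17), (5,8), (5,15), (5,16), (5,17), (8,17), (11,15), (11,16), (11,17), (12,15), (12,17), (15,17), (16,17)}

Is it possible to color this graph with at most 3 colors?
No, G is not 3-colorable

The clique on vertices [0, 12, 15, 17] has size 4 > 3, so it alone needs 4 colors.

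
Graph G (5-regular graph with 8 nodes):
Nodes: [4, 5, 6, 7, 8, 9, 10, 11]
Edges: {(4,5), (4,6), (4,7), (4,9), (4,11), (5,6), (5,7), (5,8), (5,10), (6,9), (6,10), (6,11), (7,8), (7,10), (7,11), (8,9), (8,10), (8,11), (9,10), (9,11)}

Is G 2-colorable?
No, G is not 2-colorable

The clique on vertices [5, 7, 8, 10] has size 4 > 2, so it alone needs 4 colors.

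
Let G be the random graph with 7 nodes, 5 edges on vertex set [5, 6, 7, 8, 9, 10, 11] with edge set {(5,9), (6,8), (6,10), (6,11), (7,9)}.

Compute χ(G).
χ(G) = 2

Clique number ω(G) = 2 (lower bound: χ ≥ ω).
The graph is bipartite (no odd cycle), so 2 colors suffice: χ(G) = 2.
A valid 2-coloring: color 1: [6, 9]; color 2: [5, 7, 8, 10, 11].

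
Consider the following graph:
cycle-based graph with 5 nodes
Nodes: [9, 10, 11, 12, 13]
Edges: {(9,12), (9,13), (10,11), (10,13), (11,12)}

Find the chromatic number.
χ(G) = 3

Clique number ω(G) = 2 (lower bound: χ ≥ ω).
Odd cycle [12, 9, 13, 10, 11] needs 3 colors (χ ≥ 3).
The coloring below uses 3 colors, so χ(G) = 3.
A valid 3-coloring: color 1: [10, 12]; color 2: [9, 11]; color 3: [13].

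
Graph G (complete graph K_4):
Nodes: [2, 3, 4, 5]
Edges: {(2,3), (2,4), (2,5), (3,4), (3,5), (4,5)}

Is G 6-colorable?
Yes, G is 6-colorable

A valid 6-coloring: color 1: [2]; color 2: [5]; color 3: [4]; color 4: [3].
(χ(G) = 4 ≤ 6.)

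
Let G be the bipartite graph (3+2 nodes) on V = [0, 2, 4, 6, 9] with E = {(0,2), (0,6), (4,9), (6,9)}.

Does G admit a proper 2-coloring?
Yes, G is 2-colorable

A valid 2-coloring: color 1: [2, 4, 6]; color 2: [0, 9].
(χ(G) = 2 ≤ 2.)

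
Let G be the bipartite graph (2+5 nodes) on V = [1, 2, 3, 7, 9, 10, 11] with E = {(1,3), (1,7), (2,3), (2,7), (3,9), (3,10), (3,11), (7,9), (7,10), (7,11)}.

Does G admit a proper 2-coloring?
Yes, G is 2-colorable

A valid 2-coloring: color 1: [3, 7]; color 2: [1, 2, 9, 10, 11].
(χ(G) = 2 ≤ 2.)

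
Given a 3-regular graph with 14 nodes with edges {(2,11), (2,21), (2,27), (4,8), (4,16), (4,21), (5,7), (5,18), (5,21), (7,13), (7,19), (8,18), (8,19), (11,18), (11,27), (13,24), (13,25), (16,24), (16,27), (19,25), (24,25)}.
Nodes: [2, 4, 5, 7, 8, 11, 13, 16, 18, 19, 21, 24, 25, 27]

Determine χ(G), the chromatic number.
Clique number ω(G) = 3 (lower bound: χ ≥ ω).
The clique on [2, 11, 27] has size 3, forcing χ ≥ 3, and the coloring below uses 3 colors, so χ(G) = 3.
A valid 3-coloring: color 1: [5, 8, 11, 13, 16]; color 2: [7, 18, 21, 25, 27]; color 3: [2, 4, 19, 24].

χ(G) = 3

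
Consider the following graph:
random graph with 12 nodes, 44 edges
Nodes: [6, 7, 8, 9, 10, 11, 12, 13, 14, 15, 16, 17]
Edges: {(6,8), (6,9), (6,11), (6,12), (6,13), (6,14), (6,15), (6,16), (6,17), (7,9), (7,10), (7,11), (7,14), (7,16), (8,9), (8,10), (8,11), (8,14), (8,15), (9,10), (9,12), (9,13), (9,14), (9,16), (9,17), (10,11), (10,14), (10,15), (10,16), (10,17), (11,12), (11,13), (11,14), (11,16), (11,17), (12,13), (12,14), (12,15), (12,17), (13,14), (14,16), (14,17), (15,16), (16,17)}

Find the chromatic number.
χ(G) = 5

Clique number ω(G) = 5 (lower bound: χ ≥ ω).
The clique on [9, 10, 14, 16, 17] has size 5, forcing χ ≥ 5, and the coloring below uses 5 colors, so χ(G) = 5.
A valid 5-coloring: color 1: [14, 15]; color 2: [6, 10]; color 3: [9, 11]; color 4: [8, 12, 16]; color 5: [7, 13, 17].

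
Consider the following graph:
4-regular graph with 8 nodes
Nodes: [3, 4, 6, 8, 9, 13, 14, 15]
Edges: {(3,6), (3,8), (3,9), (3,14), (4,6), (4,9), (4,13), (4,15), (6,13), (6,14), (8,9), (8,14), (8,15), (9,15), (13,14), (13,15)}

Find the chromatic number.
Clique number ω(G) = 3 (lower bound: χ ≥ ω).
Suppose a proper 3-coloring c exists. The clique [3, 6, 14] takes 3 distinct colors; by symmetry let c(3) = 1, c(6) = 2, c(14) = 3.
- Vertex 8: neighbors [3, 14] already have colors [1, 3] ⇒ c(8) = 2.
- Vertex 9: neighbors [3, 8] already have colors [1, 2] ⇒ c(9) = 3.
- Vertex 4: neighbors [6, 9] already have colors [2, 3] ⇒ c(4) = 1.
- Vertex 13: neighbors [4, 6, 14] already have colors [1, 2, 3] — all 3 colors blocked. Contradiction.
The forced assignments end in a contradiction, so G has no proper 3-coloring (χ ≥ 4).
The coloring below uses 4 colors, so χ(G) = 4.
A valid 4-coloring: color 1: [9, 13]; color 2: [3, 15]; color 3: [4, 14]; color 4: [6, 8].

χ(G) = 4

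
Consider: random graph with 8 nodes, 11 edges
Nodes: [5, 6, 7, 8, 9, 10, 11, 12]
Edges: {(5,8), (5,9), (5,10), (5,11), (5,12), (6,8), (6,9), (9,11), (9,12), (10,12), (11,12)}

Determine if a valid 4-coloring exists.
A valid 4-coloring: color 1: [5, 6, 7]; color 2: [8, 12]; color 3: [9, 10]; color 4: [11].
(χ(G) = 4 ≤ 4.)

Yes, G is 4-colorable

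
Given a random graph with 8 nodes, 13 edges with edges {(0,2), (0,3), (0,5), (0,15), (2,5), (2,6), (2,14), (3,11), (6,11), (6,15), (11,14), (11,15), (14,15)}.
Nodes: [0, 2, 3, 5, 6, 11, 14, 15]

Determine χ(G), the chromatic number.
χ(G) = 3

Clique number ω(G) = 3 (lower bound: χ ≥ ω).
The clique on [0, 2, 5] has size 3, forcing χ ≥ 3, and the coloring below uses 3 colors, so χ(G) = 3.
A valid 3-coloring: color 1: [2, 3, 15]; color 2: [0, 11]; color 3: [5, 6, 14].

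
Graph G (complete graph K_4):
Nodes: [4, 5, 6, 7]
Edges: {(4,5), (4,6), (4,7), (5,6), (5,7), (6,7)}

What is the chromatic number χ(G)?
Clique number ω(G) = 4 (lower bound: χ ≥ ω).
The clique on [4, 5, 6, 7] has size 4, forcing χ ≥ 4, and the coloring below uses 4 colors, so χ(G) = 4.
A valid 4-coloring: color 1: [5]; color 2: [6]; color 3: [7]; color 4: [4].

χ(G) = 4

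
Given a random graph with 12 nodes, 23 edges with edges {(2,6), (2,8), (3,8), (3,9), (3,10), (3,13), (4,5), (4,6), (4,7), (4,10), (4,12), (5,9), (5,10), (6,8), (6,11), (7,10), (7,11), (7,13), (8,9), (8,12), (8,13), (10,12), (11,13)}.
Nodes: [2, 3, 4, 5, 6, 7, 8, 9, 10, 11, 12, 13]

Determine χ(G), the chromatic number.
Clique number ω(G) = 3 (lower bound: χ ≥ ω).
The clique on [4, 10, 12] has size 3, forcing χ ≥ 3, and the coloring below uses 3 colors, so χ(G) = 3.
A valid 3-coloring: color 1: [8, 10, 11]; color 2: [2, 4, 9, 13]; color 3: [3, 5, 6, 7, 12].

χ(G) = 3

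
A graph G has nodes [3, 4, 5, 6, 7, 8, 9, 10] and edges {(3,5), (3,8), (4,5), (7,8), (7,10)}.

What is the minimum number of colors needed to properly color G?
χ(G) = 2

Clique number ω(G) = 2 (lower bound: χ ≥ ω).
The graph is bipartite (no odd cycle), so 2 colors suffice: χ(G) = 2.
A valid 2-coloring: color 1: [5, 6, 8, 9, 10]; color 2: [3, 4, 7].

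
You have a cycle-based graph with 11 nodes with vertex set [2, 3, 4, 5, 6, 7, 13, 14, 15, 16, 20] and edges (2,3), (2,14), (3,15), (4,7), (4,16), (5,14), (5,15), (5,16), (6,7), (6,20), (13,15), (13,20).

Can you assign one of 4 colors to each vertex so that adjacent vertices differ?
A valid 4-coloring: color 1: [2, 4, 5, 6, 13]; color 2: [7, 14, 15, 16, 20]; color 3: [3].
(χ(G) = 3 ≤ 4.)

Yes, G is 4-colorable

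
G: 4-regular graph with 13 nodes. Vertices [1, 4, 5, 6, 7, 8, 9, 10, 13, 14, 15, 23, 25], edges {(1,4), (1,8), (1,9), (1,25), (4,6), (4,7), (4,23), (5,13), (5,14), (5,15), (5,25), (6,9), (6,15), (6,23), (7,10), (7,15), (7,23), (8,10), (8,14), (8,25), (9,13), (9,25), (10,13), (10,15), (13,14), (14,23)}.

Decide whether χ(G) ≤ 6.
A valid 6-coloring: color 1: [4, 9, 10, 14]; color 2: [13, 15, 23, 25]; color 3: [1, 5, 6, 7]; color 4: [8].
(χ(G) = 4 ≤ 6.)

Yes, G is 6-colorable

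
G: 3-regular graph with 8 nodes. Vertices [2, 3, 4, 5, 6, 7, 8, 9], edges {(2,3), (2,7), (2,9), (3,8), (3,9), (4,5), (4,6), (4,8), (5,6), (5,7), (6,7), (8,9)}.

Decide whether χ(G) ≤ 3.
A valid 3-coloring: color 1: [4, 7, 9]; color 2: [3, 5]; color 3: [2, 6, 8].
(χ(G) = 3 ≤ 3.)

Yes, G is 3-colorable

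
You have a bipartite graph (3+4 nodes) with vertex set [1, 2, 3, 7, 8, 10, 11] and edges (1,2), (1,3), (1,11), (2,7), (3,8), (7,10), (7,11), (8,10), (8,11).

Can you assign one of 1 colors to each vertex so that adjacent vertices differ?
Edge (8,11) forces its endpoints to differ, so 1 color is not enough.

No, G is not 1-colorable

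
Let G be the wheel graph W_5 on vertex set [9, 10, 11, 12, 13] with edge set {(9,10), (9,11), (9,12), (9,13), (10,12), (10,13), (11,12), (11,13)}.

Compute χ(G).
Clique number ω(G) = 3 (lower bound: χ ≥ ω).
The clique on [9, 10, 12] has size 3, forcing χ ≥ 3, and the coloring below uses 3 colors, so χ(G) = 3.
A valid 3-coloring: color 1: [9]; color 2: [12, 13]; color 3: [10, 11].

χ(G) = 3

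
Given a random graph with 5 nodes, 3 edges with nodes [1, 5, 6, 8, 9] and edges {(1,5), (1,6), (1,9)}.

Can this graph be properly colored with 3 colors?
Yes, G is 3-colorable

A valid 3-coloring: color 1: [1, 8]; color 2: [5, 6, 9].
(χ(G) = 2 ≤ 3.)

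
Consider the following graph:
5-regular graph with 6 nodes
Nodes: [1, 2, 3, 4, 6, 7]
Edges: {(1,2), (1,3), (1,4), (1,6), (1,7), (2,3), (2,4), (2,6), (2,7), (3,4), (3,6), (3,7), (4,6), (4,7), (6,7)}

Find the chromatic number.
Clique number ω(G) = 6 (lower bound: χ ≥ ω).
The clique on [1, 2, 3, 4, 6, 7] has size 6, forcing χ ≥ 6, and the coloring below uses 6 colors, so χ(G) = 6.
A valid 6-coloring: color 1: [7]; color 2: [4]; color 3: [6]; color 4: [2]; color 5: [1]; color 6: [3].

χ(G) = 6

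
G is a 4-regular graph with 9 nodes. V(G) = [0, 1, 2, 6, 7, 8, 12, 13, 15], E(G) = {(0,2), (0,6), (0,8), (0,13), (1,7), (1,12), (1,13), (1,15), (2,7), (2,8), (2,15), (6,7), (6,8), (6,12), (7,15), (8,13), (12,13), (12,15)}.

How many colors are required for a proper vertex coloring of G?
χ(G) = 4

Clique number ω(G) = 3 (lower bound: χ ≥ ω).
Suppose a proper 3-coloring c exists. The clique [0, 2, 8] takes 3 distinct colors; by symmetry let c(0) = 1, c(2) = 2, c(8) = 3.
- Vertex 6: neighbors [0, 8] already have colors [1, 3] ⇒ c(6) = 2.
- Vertex 13: neighbors [0, 8] already have colors [1, 3] ⇒ c(13) = 2.
- Vertex 1: neighbors [13] already have colors [2]; try each remaining color.
- Case c(1) = 1:
  - Vertex 15: neighbors [1, 2] already have colors [1, 2] ⇒ c(15) = 3.
  - Vertex 7: neighbors [1, 2, 15] already have colors [1, 2, 3] — all 3 colors blocked. Contradiction.
- Case c(1) = 3:
  - Vertex 15: neighbors [2, 1] already have colors [2, 3] ⇒ c(15) = 1.
  - Vertex 7: neighbors [15, 2, 1] already have colors [1, 2, 3] — all 3 colors blocked. Contradiction.
Every case ends in a contradiction, so G has no proper 3-coloring (χ ≥ 4).
The coloring below uses 4 colors, so χ(G) = 4.
A valid 4-coloring: color 1: [0, 7, 12]; color 2: [1, 2, 6]; color 3: [13, 15]; color 4: [8].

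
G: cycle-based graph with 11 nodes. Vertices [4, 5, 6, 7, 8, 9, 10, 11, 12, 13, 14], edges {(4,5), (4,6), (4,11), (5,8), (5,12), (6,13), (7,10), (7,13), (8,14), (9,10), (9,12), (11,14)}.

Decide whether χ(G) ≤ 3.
A valid 3-coloring: color 1: [5, 6, 7, 9, 14]; color 2: [4, 8, 10, 12, 13]; color 3: [11].
(χ(G) = 3 ≤ 3.)

Yes, G is 3-colorable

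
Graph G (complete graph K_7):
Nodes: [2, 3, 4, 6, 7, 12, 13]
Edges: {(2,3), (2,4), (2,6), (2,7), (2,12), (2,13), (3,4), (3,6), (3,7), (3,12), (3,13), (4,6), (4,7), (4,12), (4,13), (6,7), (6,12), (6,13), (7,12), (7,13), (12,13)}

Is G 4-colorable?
The clique on vertices [2, 3, 4, 6, 7, 12, 13] has size 7 > 4, so it alone needs 7 colors.

No, G is not 4-colorable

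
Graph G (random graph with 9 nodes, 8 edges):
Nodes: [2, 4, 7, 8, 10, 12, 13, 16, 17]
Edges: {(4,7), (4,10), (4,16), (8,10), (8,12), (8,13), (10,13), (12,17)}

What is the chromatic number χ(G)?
χ(G) = 3

Clique number ω(G) = 3 (lower bound: χ ≥ ω).
The clique on [8, 10, 13] has size 3, forcing χ ≥ 3, and the coloring below uses 3 colors, so χ(G) = 3.
A valid 3-coloring: color 1: [2, 7, 10, 12, 16]; color 2: [4, 8, 17]; color 3: [13].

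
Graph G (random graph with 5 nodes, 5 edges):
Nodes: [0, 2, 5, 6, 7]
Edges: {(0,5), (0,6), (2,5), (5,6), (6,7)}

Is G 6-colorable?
Yes, G is 6-colorable

A valid 6-coloring: color 1: [2, 6]; color 2: [5, 7]; color 3: [0].
(χ(G) = 3 ≤ 6.)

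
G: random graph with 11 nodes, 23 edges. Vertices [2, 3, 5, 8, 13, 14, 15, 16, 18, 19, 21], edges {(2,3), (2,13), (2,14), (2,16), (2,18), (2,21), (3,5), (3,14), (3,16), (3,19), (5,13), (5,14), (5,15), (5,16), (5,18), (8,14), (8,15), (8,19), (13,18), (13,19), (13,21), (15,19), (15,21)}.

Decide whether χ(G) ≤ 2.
The clique on vertices [2, 13, 21] has size 3 > 2, so it alone needs 3 colors.

No, G is not 2-colorable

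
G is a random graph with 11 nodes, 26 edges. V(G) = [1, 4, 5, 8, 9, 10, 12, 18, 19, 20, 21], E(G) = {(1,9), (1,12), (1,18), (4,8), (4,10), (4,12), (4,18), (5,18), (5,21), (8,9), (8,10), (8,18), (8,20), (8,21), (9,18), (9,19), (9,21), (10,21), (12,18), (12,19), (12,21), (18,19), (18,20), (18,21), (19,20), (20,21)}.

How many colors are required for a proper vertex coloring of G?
χ(G) = 4

Clique number ω(G) = 4 (lower bound: χ ≥ ω).
The clique on [8, 9, 18, 21] has size 4, forcing χ ≥ 4, and the coloring below uses 4 colors, so χ(G) = 4.
A valid 4-coloring: color 1: [10, 18]; color 2: [1, 4, 19, 21]; color 3: [5, 8, 12]; color 4: [9, 20].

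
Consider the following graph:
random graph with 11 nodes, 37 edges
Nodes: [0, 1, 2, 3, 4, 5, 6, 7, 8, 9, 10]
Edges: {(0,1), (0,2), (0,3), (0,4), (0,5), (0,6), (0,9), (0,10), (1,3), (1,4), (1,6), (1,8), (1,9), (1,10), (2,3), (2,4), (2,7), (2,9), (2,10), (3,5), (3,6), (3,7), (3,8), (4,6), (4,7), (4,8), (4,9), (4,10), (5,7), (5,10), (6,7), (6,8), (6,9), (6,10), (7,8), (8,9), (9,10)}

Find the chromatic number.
Clique number ω(G) = 6 (lower bound: χ ≥ ω).
The clique on [0, 1, 4, 6, 9, 10] has size 6, forcing χ ≥ 6, and the coloring below uses 6 colors, so χ(G) = 6.
A valid 6-coloring: color 1: [3, 4]; color 2: [2, 5, 6]; color 3: [0, 8]; color 4: [7, 9]; color 5: [1]; color 6: [10].

χ(G) = 6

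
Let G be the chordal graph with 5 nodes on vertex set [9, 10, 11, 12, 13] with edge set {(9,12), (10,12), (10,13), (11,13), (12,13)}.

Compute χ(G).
Clique number ω(G) = 3 (lower bound: χ ≥ ω).
The clique on [10, 12, 13] has size 3, forcing χ ≥ 3, and the coloring below uses 3 colors, so χ(G) = 3.
A valid 3-coloring: color 1: [11, 12]; color 2: [9, 13]; color 3: [10].

χ(G) = 3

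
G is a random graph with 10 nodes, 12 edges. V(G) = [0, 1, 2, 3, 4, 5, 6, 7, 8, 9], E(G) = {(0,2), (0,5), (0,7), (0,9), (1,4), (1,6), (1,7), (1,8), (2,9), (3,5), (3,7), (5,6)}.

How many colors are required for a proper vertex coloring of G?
χ(G) = 3

Clique number ω(G) = 3 (lower bound: χ ≥ ω).
The clique on [0, 2, 9] has size 3, forcing χ ≥ 3, and the coloring below uses 3 colors, so χ(G) = 3.
A valid 3-coloring: color 1: [0, 1, 3]; color 2: [4, 5, 7, 8, 9]; color 3: [2, 6].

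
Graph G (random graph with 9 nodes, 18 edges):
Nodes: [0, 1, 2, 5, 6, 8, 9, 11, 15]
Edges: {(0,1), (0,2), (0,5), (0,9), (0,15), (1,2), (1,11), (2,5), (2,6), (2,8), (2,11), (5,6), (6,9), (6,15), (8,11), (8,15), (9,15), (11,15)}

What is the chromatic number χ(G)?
χ(G) = 3

Clique number ω(G) = 3 (lower bound: χ ≥ ω).
The clique on [0, 9, 15] has size 3, forcing χ ≥ 3, and the coloring below uses 3 colors, so χ(G) = 3.
A valid 3-coloring: color 1: [2, 15]; color 2: [0, 6, 11]; color 3: [1, 5, 8, 9].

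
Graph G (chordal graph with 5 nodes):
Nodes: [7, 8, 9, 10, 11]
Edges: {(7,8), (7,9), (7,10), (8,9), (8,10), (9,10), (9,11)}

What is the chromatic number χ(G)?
Clique number ω(G) = 4 (lower bound: χ ≥ ω).
The clique on [7, 8, 9, 10] has size 4, forcing χ ≥ 4, and the coloring below uses 4 colors, so χ(G) = 4.
A valid 4-coloring: color 1: [9]; color 2: [7, 11]; color 3: [10]; color 4: [8].

χ(G) = 4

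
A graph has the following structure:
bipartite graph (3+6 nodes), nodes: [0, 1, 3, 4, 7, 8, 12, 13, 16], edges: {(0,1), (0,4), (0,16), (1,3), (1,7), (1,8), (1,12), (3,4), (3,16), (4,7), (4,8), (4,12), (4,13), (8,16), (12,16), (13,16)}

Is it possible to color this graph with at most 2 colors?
Yes, G is 2-colorable

A valid 2-coloring: color 1: [1, 4, 16]; color 2: [0, 3, 7, 8, 12, 13].
(χ(G) = 2 ≤ 2.)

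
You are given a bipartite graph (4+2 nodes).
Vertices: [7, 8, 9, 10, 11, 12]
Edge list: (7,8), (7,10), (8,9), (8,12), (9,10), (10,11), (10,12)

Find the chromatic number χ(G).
Clique number ω(G) = 2 (lower bound: χ ≥ ω).
The graph is bipartite (no odd cycle), so 2 colors suffice: χ(G) = 2.
A valid 2-coloring: color 1: [8, 10]; color 2: [7, 9, 11, 12].

χ(G) = 2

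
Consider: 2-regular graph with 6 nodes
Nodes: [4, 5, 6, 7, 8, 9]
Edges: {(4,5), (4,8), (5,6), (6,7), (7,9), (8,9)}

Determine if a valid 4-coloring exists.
A valid 4-coloring: color 1: [5, 7, 8]; color 2: [4, 6, 9].
(χ(G) = 2 ≤ 4.)

Yes, G is 4-colorable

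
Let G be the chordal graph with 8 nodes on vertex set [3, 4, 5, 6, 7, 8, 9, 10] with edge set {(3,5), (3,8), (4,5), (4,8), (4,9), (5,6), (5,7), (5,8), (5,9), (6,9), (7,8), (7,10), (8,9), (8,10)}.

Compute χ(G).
Clique number ω(G) = 4 (lower bound: χ ≥ ω).
The clique on [4, 5, 8, 9] has size 4, forcing χ ≥ 4, and the coloring below uses 4 colors, so χ(G) = 4.
A valid 4-coloring: color 1: [6, 8]; color 2: [5, 10]; color 3: [3, 7, 9]; color 4: [4].

χ(G) = 4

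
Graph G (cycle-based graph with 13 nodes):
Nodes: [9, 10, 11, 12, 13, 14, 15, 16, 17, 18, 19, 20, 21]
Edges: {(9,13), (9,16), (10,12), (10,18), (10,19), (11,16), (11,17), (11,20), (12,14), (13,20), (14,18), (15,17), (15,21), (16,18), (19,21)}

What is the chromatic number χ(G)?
Clique number ω(G) = 2 (lower bound: χ ≥ ω).
Odd cycle [9, 13, 20, 11, 17, 15, 21, 19, 10, 18, 16] needs 3 colors (χ ≥ 3).
The coloring below uses 3 colors, so χ(G) = 3.
A valid 3-coloring: color 1: [9, 11, 12, 15, 18, 19]; color 2: [10, 13, 14, 16, 17, 21]; color 3: [20].

χ(G) = 3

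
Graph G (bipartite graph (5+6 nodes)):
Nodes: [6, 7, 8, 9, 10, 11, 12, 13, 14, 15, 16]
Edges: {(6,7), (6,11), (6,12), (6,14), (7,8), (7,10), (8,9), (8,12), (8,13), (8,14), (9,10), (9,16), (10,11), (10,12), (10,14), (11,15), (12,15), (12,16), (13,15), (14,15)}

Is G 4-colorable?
A valid 4-coloring: color 1: [6, 8, 10, 15, 16]; color 2: [7, 9, 11, 12, 13, 14].
(χ(G) = 2 ≤ 4.)

Yes, G is 4-colorable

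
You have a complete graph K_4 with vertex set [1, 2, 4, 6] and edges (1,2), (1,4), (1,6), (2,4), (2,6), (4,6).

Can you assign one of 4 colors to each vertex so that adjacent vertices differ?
A valid 4-coloring: color 1: [2]; color 2: [4]; color 3: [6]; color 4: [1].
(χ(G) = 4 ≤ 4.)

Yes, G is 4-colorable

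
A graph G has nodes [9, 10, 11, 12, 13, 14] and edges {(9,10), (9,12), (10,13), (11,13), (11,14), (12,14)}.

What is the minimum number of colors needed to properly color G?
Clique number ω(G) = 2 (lower bound: χ ≥ ω).
The graph is bipartite (no odd cycle), so 2 colors suffice: χ(G) = 2.
A valid 2-coloring: color 1: [10, 11, 12]; color 2: [9, 13, 14].

χ(G) = 2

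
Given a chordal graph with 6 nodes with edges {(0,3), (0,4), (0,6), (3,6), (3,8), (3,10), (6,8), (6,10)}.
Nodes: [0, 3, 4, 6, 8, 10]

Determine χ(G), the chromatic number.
Clique number ω(G) = 3 (lower bound: χ ≥ ω).
The clique on [3, 6, 8] has size 3, forcing χ ≥ 3, and the coloring below uses 3 colors, so χ(G) = 3.
A valid 3-coloring: color 1: [4, 6]; color 2: [3]; color 3: [0, 8, 10].

χ(G) = 3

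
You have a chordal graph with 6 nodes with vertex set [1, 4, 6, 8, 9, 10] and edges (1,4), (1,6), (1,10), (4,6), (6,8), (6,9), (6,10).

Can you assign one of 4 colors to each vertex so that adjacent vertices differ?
A valid 4-coloring: color 1: [6]; color 2: [1, 8, 9]; color 3: [4, 10].
(χ(G) = 3 ≤ 4.)

Yes, G is 4-colorable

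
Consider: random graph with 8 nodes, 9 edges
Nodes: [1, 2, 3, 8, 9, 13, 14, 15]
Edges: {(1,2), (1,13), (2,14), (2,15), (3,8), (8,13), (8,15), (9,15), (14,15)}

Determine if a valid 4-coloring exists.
Yes, G is 4-colorable

A valid 4-coloring: color 1: [1, 3, 15]; color 2: [2, 8, 9]; color 3: [13, 14].
(χ(G) = 3 ≤ 4.)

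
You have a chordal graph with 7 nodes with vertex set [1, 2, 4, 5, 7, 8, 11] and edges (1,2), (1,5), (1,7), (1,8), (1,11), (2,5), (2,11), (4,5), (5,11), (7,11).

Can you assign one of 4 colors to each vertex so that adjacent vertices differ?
A valid 4-coloring: color 1: [1, 4]; color 2: [5, 7, 8]; color 3: [11]; color 4: [2].
(χ(G) = 4 ≤ 4.)

Yes, G is 4-colorable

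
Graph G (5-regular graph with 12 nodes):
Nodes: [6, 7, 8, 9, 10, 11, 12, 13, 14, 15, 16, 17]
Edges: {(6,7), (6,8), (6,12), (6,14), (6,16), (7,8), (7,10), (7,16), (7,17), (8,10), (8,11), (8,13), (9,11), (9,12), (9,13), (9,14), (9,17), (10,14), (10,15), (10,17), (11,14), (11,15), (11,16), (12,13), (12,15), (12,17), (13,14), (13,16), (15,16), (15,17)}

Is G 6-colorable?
Yes, G is 6-colorable

A valid 6-coloring: color 1: [7, 12, 14]; color 2: [6, 10, 11, 13]; color 3: [8, 9, 15]; color 4: [16, 17].
(χ(G) = 4 ≤ 6.)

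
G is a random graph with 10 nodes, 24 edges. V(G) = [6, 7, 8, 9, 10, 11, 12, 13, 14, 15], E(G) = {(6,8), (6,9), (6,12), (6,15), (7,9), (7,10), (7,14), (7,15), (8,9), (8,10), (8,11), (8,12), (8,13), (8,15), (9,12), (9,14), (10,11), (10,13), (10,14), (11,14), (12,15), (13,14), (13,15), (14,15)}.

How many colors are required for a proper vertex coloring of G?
χ(G) = 4

Clique number ω(G) = 4 (lower bound: χ ≥ ω).
The clique on [6, 8, 9, 12] has size 4, forcing χ ≥ 4, and the coloring below uses 4 colors, so χ(G) = 4.
A valid 4-coloring: color 1: [8, 14]; color 2: [9, 10, 15]; color 3: [7, 11, 12, 13]; color 4: [6].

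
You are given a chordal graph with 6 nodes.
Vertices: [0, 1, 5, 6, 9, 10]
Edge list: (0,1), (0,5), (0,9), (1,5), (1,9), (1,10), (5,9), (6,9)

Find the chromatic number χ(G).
Clique number ω(G) = 4 (lower bound: χ ≥ ω).
The clique on [0, 1, 5, 9] has size 4, forcing χ ≥ 4, and the coloring below uses 4 colors, so χ(G) = 4.
A valid 4-coloring: color 1: [1, 6]; color 2: [9, 10]; color 3: [0]; color 4: [5].

χ(G) = 4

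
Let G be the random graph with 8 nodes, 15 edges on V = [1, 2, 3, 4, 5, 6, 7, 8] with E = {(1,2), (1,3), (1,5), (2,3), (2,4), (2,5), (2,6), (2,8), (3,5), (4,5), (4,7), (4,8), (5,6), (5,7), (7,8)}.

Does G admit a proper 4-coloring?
Yes, G is 4-colorable

A valid 4-coloring: color 1: [2, 7]; color 2: [5, 8]; color 3: [1, 4, 6]; color 4: [3].
(χ(G) = 4 ≤ 4.)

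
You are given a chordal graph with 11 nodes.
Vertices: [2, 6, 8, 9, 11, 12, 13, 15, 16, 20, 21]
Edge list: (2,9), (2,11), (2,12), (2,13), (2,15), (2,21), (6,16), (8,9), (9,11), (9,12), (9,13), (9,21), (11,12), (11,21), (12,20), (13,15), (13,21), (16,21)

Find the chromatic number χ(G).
Clique number ω(G) = 4 (lower bound: χ ≥ ω).
The clique on [2, 9, 11, 12] has size 4, forcing χ ≥ 4, and the coloring below uses 4 colors, so χ(G) = 4.
A valid 4-coloring: color 1: [2, 8, 16, 20]; color 2: [6, 9, 15]; color 3: [12, 21]; color 4: [11, 13].

χ(G) = 4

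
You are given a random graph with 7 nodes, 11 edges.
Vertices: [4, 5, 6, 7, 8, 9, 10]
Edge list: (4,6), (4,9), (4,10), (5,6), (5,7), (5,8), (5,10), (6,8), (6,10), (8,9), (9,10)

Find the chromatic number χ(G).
χ(G) = 3

Clique number ω(G) = 3 (lower bound: χ ≥ ω).
The clique on [4, 9, 10] has size 3, forcing χ ≥ 3, and the coloring below uses 3 colors, so χ(G) = 3.
A valid 3-coloring: color 1: [7, 8, 10]; color 2: [4, 5]; color 3: [6, 9].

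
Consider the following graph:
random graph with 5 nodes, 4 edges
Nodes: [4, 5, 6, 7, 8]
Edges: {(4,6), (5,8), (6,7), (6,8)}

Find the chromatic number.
χ(G) = 2

Clique number ω(G) = 2 (lower bound: χ ≥ ω).
The graph is bipartite (no odd cycle), so 2 colors suffice: χ(G) = 2.
A valid 2-coloring: color 1: [5, 6]; color 2: [4, 7, 8].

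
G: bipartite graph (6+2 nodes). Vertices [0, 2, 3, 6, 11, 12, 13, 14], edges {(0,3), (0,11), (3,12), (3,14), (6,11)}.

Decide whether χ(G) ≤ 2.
Yes, G is 2-colorable

A valid 2-coloring: color 1: [2, 3, 11, 13]; color 2: [0, 6, 12, 14].
(χ(G) = 2 ≤ 2.)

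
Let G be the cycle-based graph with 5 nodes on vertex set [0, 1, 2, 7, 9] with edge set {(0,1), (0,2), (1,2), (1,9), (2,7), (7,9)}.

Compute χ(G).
χ(G) = 3

Clique number ω(G) = 3 (lower bound: χ ≥ ω).
The clique on [0, 1, 2] has size 3, forcing χ ≥ 3, and the coloring below uses 3 colors, so χ(G) = 3.
A valid 3-coloring: color 1: [1, 7]; color 2: [2, 9]; color 3: [0].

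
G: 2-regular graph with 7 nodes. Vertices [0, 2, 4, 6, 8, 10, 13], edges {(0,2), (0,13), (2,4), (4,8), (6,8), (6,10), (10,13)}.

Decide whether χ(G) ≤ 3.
Yes, G is 3-colorable

A valid 3-coloring: color 1: [0, 8, 10]; color 2: [4, 6, 13]; color 3: [2].
(χ(G) = 3 ≤ 3.)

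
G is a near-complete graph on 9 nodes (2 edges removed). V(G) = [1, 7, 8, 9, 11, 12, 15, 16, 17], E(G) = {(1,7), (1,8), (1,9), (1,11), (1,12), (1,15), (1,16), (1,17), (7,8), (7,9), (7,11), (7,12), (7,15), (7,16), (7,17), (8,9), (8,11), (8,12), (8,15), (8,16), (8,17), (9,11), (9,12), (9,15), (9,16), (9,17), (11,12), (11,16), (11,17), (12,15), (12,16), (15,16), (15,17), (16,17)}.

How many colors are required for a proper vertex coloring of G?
Clique number ω(G) = 7 (lower bound: χ ≥ ω).
The clique on [1, 7, 8, 9, 11, 16, 17] has size 7, forcing χ ≥ 7, and the coloring below uses 7 colors, so χ(G) = 7.
A valid 7-coloring: color 1: [1]; color 2: [16]; color 3: [9]; color 4: [7]; color 5: [8]; color 6: [12, 17]; color 7: [11, 15].

χ(G) = 7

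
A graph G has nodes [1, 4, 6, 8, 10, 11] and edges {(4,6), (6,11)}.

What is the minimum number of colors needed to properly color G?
χ(G) = 2

Clique number ω(G) = 2 (lower bound: χ ≥ ω).
The graph is bipartite (no odd cycle), so 2 colors suffice: χ(G) = 2.
A valid 2-coloring: color 1: [1, 6, 8, 10]; color 2: [4, 11].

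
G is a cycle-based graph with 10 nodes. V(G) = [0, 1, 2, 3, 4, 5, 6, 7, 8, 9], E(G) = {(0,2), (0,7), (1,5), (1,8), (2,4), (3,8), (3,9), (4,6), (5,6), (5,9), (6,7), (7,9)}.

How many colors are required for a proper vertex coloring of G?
Clique number ω(G) = 2 (lower bound: χ ≥ ω).
Odd cycle [4, 2, 0, 7, 6] needs 3 colors (χ ≥ 3).
The coloring below uses 3 colors, so χ(G) = 3.
A valid 3-coloring: color 1: [4, 5, 7, 8]; color 2: [1, 2, 6, 9]; color 3: [0, 3].

χ(G) = 3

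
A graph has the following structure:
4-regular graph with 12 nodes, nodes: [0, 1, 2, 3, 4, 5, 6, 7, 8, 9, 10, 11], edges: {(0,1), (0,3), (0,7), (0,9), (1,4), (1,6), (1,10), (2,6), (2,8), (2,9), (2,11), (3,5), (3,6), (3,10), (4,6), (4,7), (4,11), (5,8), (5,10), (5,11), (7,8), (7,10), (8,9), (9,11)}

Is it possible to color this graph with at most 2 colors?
The clique on vertices [2, 8, 9] has size 3 > 2, so it alone needs 3 colors.

No, G is not 2-colorable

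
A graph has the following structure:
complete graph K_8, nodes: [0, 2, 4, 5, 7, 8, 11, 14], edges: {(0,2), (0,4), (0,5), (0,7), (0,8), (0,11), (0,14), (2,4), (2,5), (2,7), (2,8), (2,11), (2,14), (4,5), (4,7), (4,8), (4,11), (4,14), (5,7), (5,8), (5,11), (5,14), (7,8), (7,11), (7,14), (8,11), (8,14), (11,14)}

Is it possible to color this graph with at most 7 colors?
The clique on vertices [0, 2, 4, 5, 7, 8, 11, 14] has size 8 > 7, so it alone needs 8 colors.

No, G is not 7-colorable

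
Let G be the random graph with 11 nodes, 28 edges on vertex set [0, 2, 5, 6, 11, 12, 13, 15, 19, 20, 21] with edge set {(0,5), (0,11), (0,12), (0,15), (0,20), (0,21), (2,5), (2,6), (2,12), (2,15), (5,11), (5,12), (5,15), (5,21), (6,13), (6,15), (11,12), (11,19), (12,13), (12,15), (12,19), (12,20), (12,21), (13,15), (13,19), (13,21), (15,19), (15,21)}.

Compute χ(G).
Clique number ω(G) = 5 (lower bound: χ ≥ ω).
The clique on [0, 5, 12, 15, 21] has size 5, forcing χ ≥ 5, and the coloring below uses 5 colors, so χ(G) = 5.
A valid 5-coloring: color 1: [6, 12]; color 2: [11, 15, 20]; color 3: [5, 13]; color 4: [0, 2, 19]; color 5: [21].

χ(G) = 5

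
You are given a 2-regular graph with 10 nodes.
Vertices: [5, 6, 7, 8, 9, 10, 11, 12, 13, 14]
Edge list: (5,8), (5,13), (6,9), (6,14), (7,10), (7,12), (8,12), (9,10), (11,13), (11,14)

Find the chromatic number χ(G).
Clique number ω(G) = 2 (lower bound: χ ≥ ω).
The graph is bipartite (no odd cycle), so 2 colors suffice: χ(G) = 2.
A valid 2-coloring: color 1: [5, 6, 10, 11, 12]; color 2: [7, 8, 9, 13, 14].

χ(G) = 2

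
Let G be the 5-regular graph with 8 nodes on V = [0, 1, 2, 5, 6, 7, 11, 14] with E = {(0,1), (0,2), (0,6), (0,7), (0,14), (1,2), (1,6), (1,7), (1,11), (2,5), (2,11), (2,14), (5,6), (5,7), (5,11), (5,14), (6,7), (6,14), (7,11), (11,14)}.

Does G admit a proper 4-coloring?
A valid 4-coloring: color 1: [1, 14]; color 2: [6, 11]; color 3: [0, 5]; color 4: [2, 7].
(χ(G) = 4 ≤ 4.)

Yes, G is 4-colorable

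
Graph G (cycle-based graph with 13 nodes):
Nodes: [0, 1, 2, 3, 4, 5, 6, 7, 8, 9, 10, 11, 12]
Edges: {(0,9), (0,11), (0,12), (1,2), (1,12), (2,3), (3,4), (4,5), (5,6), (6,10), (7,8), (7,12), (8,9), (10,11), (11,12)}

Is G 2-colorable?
No, G is not 2-colorable

The clique on vertices [0, 11, 12] has size 3 > 2, so it alone needs 3 colors.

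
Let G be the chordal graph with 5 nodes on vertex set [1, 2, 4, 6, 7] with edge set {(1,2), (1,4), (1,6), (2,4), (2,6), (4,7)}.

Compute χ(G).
Clique number ω(G) = 3 (lower bound: χ ≥ ω).
The clique on [1, 2, 4] has size 3, forcing χ ≥ 3, and the coloring below uses 3 colors, so χ(G) = 3.
A valid 3-coloring: color 1: [1, 7]; color 2: [4, 6]; color 3: [2].

χ(G) = 3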